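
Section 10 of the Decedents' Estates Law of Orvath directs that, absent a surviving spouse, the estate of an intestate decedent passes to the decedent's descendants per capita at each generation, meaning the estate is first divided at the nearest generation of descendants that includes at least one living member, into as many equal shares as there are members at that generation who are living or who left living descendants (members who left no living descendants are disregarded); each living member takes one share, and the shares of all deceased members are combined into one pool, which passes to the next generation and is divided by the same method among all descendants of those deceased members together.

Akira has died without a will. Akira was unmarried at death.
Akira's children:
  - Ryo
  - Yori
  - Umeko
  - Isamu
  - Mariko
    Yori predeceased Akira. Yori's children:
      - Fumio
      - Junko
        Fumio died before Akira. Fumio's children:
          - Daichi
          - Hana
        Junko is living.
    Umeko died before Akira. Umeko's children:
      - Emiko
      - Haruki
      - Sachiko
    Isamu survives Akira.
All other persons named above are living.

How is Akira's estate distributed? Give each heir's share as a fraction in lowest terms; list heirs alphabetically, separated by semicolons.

There is no surviving spouse, so the entire estate passes to Akira's descendants per capita at each generation.
At generation 1 (Ryo, Yori, Umeko, Isamu, Mariko) there are 5 shares of (1)/5 = 1/5 each.
Living: Ryo, Isamu, and Mariko — each takes 1/5.
Deceased: Yori and Umeko. Their combined 2/5 is pooled and carried to generation 2.
At generation 2 (Fumio, Junko, Emiko, Haruki, Sachiko) there are 5 shares of (2/5)/5 = 2/25 each.
Living: Junko, Emiko, Haruki, and Sachiko — each takes 2/25.
Deceased: Fumio. That 2/25 share is carried to generation 3.
At generation 3 (Daichi, Hana) there are 2 shares of (2/25)/2 = 1/25 each.
Living: Daichi and Hana — each takes 1/25.

Daichi 1/25; Emiko 2/25; Hana 1/25; Haruki 2/25; Isamu 1/5; Junko 2/25; Mariko 1/5; Ryo 1/5; Sachiko 2/25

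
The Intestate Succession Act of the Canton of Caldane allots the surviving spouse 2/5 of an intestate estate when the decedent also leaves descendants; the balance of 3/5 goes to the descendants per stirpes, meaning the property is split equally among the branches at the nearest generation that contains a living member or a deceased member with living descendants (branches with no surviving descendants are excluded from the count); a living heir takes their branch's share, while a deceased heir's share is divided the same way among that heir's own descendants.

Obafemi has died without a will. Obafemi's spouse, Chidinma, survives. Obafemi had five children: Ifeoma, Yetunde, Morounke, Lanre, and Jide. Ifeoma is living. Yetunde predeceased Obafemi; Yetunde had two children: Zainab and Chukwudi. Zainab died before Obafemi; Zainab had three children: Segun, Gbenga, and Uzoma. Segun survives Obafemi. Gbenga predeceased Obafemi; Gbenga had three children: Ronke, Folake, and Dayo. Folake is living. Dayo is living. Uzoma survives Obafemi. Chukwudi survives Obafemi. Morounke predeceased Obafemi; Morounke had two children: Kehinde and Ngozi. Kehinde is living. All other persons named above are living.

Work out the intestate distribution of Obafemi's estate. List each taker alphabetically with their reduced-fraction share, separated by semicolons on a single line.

Chidinma 2/5; Chukwudi 3/50; Dayo 1/150; Folake 1/150; Ifeoma 3/25; Jide 3/25; Kehinde 3/50; Lanre 3/25; Ngozi 3/50; Ronke 1/150; Segun 1/50; Uzoma 1/50

Chidinma, as surviving spouse, takes 2/5.
The remaining 3/5 passes to Obafemi's descendants per stirpes.
The 3/5 is divided into 5 equal shares of 3/25 among Ifeoma, Yetunde, Morounke, Lanre, Jide.
Ifeoma is living and takes 3/25.
Yetunde predeceased; the 3/25 allotted to Yetunde's branch passes to Yetunde's issue by representation.
The 3/25 is divided into 2 equal shares of 3/50 among Zainab, Chukwudi.
Zainab predeceased; the 3/50 allotted to Zainab's branch passes to Zainab's issue by representation.
The 3/50 is divided into 3 equal shares of 1/50 among Segun, Gbenga, Uzoma.
Segun is living and takes 1/50.
Gbenga predeceased; the 1/50 allotted to Gbenga's branch passes to Gbenga's issue by representation.
The 1/50 is divided into 3 equal shares of 1/150 among Ronke, Folake, Dayo.
Ronke is living and takes 1/150.
Folake is living and takes 1/150.
Dayo is living and takes 1/150.
Uzoma is living and takes 1/50.
Chukwudi is living and takes 3/50.
Morounke predeceased; the 3/25 allotted to Morounke's branch passes to Morounke's issue by representation.
The 3/25 is divided into 2 equal shares of 3/50 among Kehinde, Ngozi.
Kehinde is living and takes 3/50.
Ngozi is living and takes 3/50.
Lanre is living and takes 3/25.
Jide is living and takes 3/25.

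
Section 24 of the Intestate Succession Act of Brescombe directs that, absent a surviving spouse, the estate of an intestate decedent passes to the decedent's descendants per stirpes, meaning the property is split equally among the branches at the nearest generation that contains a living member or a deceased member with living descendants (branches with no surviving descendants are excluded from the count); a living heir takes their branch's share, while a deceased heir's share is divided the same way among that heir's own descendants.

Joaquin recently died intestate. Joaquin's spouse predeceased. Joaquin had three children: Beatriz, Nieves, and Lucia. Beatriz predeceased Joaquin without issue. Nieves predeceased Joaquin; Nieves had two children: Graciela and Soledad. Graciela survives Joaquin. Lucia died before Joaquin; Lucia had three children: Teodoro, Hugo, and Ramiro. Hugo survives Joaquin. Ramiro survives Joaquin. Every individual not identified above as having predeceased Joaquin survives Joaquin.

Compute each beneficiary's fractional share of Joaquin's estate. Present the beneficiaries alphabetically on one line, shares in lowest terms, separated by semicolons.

Graciela 1/4; Hugo 1/6; Ramiro 1/6; Soledad 1/4; Teodoro 1/6

There is no surviving spouse, so the entire estate passes to Joaquin's descendants per stirpes.
Beatriz left no surviving issue, so that branch lapses and is disregarded.
The estate is divided into 2 equal shares of 1/2 among Nieves, Lucia.
Nieves predeceased; the 1/2 allotted to Nieves's branch passes to Nieves's issue by representation.
The 1/2 is divided into 2 equal shares of 1/4 among Graciela, Soledad.
Graciela is living and takes 1/4.
Soledad is living and takes 1/4.
Lucia predeceased; the 1/2 allotted to Lucia's branch passes to Lucia's issue by representation.
The 1/2 is divided into 3 equal shares of 1/6 among Teodoro, Hugo, Ramiro.
Teodoro is living and takes 1/6.
Hugo is living and takes 1/6.
Ramiro is living and takes 1/6.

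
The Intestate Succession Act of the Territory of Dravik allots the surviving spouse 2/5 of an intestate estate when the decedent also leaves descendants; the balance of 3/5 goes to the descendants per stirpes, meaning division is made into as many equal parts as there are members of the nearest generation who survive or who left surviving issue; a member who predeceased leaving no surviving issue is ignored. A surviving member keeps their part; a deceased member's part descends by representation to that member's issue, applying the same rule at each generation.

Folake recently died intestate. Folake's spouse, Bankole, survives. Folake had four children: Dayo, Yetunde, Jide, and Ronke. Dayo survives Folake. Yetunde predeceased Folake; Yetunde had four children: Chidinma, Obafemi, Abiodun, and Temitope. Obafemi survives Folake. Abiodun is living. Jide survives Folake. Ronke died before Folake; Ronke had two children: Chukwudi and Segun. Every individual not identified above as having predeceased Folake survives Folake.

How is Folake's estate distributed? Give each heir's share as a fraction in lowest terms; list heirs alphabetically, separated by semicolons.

Bankole, as surviving spouse, takes 2/5.
The remaining 3/5 passes to Folake's descendants per stirpes.
The 3/5 is divided into 4 equal shares of 3/20 among Dayo, Yetunde, Jide, Ronke.
Dayo is living and takes 3/20.
Yetunde predeceased; the 3/20 allotted to Yetunde's branch passes to Yetunde's issue by representation.
The 3/20 is divided into 4 equal shares of 3/80 among Chidinma, Obafemi, Abiodun, Temitope.
Chidinma is living and takes 3/80.
Obafemi is living and takes 3/80.
Abiodun is living and takes 3/80.
Temitope is living and takes 3/80.
Jide is living and takes 3/20.
Ronke predeceased; the 3/20 allotted to Ronke's branch passes to Ronke's issue by representation.
The 3/20 is divided into 2 equal shares of 3/40 among Chukwudi, Segun.
Chukwudi is living and takes 3/40.
Segun is living and takes 3/40.

Abiodun 3/80; Bankole 2/5; Chidinma 3/80; Chukwudi 3/40; Dayo 3/20; Jide 3/20; Obafemi 3/80; Segun 3/40; Temitope 3/80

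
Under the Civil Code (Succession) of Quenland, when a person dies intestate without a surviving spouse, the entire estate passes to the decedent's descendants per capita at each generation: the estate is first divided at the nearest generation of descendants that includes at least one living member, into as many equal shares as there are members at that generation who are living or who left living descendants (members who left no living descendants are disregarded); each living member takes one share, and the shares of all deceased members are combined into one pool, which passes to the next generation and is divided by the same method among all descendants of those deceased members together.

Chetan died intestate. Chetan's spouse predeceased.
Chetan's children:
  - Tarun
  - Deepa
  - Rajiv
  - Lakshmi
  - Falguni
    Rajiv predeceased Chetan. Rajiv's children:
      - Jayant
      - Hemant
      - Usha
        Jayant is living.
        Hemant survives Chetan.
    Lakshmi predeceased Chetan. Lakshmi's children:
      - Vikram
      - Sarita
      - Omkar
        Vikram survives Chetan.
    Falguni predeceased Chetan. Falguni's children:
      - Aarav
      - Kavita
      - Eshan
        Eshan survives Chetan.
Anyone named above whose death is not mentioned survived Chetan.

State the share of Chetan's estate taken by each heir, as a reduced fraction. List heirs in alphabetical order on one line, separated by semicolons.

Aarav 1/15; Deepa 1/5; Eshan 1/15; Hemant 1/15; Jayant 1/15; Kavita 1/15; Omkar 1/15; Sarita 1/15; Tarun 1/5; Usha 1/15; Vikram 1/15

There is no surviving spouse, so the entire estate passes to Chetan's descendants per capita at each generation.
At generation 1 (Tarun, Deepa, Rajiv, Lakshmi, Falguni) there are 5 shares of (1)/5 = 1/5 each.
Living: Tarun and Deepa — each takes 1/5.
Deceased: Rajiv, Lakshmi, and Falguni. Their combined 3/5 is pooled and carried to generation 2.
At generation 2 (Jayant, Hemant, Usha, Vikram, Sarita, Omkar, Aarav, Kavita, Eshan) there are 9 shares of (3/5)/9 = 1/15 each.
Living: Jayant, Hemant, Usha, Vikram, Sarita, Omkar, Aarav, Kavita, and Eshan — each takes 1/15.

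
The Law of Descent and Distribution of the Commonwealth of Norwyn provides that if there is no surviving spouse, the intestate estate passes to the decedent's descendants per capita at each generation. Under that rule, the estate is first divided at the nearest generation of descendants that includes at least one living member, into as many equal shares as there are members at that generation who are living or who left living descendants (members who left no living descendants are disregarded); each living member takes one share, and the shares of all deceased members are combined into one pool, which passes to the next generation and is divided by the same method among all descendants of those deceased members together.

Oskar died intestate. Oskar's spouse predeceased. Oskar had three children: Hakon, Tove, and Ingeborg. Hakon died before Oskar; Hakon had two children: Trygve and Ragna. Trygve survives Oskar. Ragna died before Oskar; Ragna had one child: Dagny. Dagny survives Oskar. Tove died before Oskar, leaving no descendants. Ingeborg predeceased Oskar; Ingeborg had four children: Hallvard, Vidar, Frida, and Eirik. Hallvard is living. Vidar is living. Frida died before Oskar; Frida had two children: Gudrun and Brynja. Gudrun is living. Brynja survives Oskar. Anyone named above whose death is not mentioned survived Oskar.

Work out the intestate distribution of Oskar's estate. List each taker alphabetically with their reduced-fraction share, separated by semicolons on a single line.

There is no surviving spouse, so the entire estate passes to Oskar's descendants per capita at each generation.
No one at generation 1 (Hakon, Ingeborg) is living; moving to the next generation.
At generation 2 (Trygve, Ragna, Hallvard, Vidar, Frida, Eirik) there are 6 shares of (1)/6 = 1/6 each.
Living: Trygve, Hallvard, Vidar, and Eirik — each takes 1/6.
Deceased: Ragna and Frida. Their combined 1/3 is pooled and carried to generation 3.
At generation 3 (Dagny, Gudrun, Brynja) there are 3 shares of (1/3)/3 = 1/9 each.
Living: Dagny, Gudrun, and Brynja — each takes 1/9.

Brynja 1/9; Dagny 1/9; Eirik 1/6; Gudrun 1/9; Hallvard 1/6; Trygve 1/6; Vidar 1/6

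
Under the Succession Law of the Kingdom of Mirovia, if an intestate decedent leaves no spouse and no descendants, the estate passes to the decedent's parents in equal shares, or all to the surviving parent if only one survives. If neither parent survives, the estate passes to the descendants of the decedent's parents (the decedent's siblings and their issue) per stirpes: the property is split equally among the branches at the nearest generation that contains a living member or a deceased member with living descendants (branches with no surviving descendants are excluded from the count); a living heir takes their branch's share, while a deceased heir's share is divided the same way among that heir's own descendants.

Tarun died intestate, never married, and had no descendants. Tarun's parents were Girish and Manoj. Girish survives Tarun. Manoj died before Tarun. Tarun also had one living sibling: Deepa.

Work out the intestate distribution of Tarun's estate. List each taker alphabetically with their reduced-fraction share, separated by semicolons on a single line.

Girish 1

Only one parent, Girish, survives, so Girish takes the entire estate. The siblings take nothing because a surviving parent has priority.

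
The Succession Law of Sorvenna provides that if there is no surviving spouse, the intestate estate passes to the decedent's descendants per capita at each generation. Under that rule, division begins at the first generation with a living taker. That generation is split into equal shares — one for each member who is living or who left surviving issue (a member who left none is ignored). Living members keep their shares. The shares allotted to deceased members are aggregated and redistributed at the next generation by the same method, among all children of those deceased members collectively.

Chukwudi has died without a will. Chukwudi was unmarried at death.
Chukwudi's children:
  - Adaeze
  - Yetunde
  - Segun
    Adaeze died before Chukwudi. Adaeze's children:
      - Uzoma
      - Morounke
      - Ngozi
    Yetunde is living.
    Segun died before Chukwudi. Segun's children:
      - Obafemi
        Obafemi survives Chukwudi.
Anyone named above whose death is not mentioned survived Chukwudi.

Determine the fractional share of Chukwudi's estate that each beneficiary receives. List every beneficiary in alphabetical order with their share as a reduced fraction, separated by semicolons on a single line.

There is no surviving spouse, so the entire estate passes to Chukwudi's descendants per capita at each generation.
At generation 1 (Adaeze, Yetunde, Segun) there are 3 shares of (1)/3 = 1/3 each.
Living: Yetunde — each takes 1/3.
Deceased: Adaeze and Segun. Their combined 2/3 is pooled and carried to generation 2.
At generation 2 (Uzoma, Morounke, Ngozi, Obafemi) there are 4 shares of (2/3)/4 = 1/6 each.
Living: Uzoma, Morounke, Ngozi, and Obafemi — each takes 1/6.

Morounke 1/6; Ngozi 1/6; Obafemi 1/6; Uzoma 1/6; Yetunde 1/3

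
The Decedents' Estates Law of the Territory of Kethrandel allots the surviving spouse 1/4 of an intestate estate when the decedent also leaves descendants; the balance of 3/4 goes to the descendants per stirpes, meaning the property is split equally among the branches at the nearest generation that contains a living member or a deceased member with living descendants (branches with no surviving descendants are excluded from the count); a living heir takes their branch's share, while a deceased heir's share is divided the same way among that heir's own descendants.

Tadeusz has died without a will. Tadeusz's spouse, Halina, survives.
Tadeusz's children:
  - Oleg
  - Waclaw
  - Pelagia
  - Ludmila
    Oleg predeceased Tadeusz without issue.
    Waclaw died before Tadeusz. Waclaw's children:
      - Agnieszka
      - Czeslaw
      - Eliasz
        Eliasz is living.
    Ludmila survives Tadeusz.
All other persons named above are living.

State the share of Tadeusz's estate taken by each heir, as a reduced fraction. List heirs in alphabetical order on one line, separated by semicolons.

Agnieszka 1/12; Czeslaw 1/12; Eliasz 1/12; Halina 1/4; Ludmila 1/4; Pelagia 1/4

Halina, as surviving spouse, takes 1/4.
The remaining 3/4 passes to Tadeusz's descendants per stirpes.
Oleg left no surviving issue, so that branch lapses and is disregarded.
The 3/4 is divided into 3 equal shares of 1/4 among Waclaw, Pelagia, Ludmila.
Waclaw predeceased; the 1/4 allotted to Waclaw's branch passes to Waclaw's issue by representation.
The 1/4 is divided into 3 equal shares of 1/12 among Agnieszka, Czeslaw, Eliasz.
Agnieszka is living and takes 1/12.
Czeslaw is living and takes 1/12.
Eliasz is living and takes 1/12.
Pelagia is living and takes 1/4.
Ludmila is living and takes 1/4.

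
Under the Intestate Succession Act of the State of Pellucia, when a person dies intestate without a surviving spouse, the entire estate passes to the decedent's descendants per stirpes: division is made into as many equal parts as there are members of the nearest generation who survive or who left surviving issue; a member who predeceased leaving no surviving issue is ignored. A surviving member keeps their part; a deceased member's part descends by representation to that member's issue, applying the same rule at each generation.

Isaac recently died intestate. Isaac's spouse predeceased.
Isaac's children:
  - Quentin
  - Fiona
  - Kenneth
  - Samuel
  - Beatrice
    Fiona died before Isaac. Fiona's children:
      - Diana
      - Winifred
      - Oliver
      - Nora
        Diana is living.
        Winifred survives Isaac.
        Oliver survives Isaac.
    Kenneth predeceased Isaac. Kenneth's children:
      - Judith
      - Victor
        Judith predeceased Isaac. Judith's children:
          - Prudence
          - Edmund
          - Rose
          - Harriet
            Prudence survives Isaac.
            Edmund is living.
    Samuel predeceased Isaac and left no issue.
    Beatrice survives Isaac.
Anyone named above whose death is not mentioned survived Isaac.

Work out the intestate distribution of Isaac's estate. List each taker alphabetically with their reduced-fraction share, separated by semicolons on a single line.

There is no surviving spouse, so the entire estate passes to Isaac's descendants per stirpes.
Samuel left no surviving issue, so that branch lapses and is disregarded.
The estate is divided into 4 equal shares of 1/4 among Quentin, Fiona, Kenneth, Beatrice.
Quentin is living and takes 1/4.
Fiona predeceased; the 1/4 allotted to Fiona's branch passes to Fiona's issue by representation.
The 1/4 is divided into 4 equal shares of 1/16 among Diana, Winifred, Oliver, Nora.
Diana is living and takes 1/16.
Winifred is living and takes 1/16.
Oliver is living and takes 1/16.
Nora is living and takes 1/16.
Kenneth predeceased; the 1/4 allotted to Kenneth's branch passes to Kenneth's issue by representation.
The 1/4 is divided into 2 equal shares of 1/8 among Judith, Victor.
Judith predeceased; the 1/8 allotted to Judith's branch passes to Judith's issue by representation.
The 1/8 is divided into 4 equal shares of 1/32 among Prudence, Edmund, Rose, Harriet.
Prudence is living and takes 1/32.
Edmund is living and takes 1/32.
Rose is living and takes 1/32.
Harriet is living and takes 1/32.
Victor is living and takes 1/8.
Beatrice is living and takes 1/4.

Beatrice 1/4; Diana 1/16; Edmund 1/32; Harriet 1/32; Nora 1/16; Oliver 1/16; Prudence 1/32; Quentin 1/4; Rose 1/32; Victor 1/8; Winifred 1/16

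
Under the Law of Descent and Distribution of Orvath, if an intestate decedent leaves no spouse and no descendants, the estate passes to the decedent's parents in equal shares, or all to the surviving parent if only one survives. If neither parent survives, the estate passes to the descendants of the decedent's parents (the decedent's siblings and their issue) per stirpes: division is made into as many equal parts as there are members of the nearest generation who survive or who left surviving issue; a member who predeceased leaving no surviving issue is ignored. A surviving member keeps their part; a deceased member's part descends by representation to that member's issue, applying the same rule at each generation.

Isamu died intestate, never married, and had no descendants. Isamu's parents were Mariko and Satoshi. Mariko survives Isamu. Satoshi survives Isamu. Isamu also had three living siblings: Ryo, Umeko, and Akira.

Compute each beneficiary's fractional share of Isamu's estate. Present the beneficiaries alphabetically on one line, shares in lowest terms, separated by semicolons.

Both parents survive, so Mariko and Satoshi each take 1/2. The siblings take nothing because a surviving parent has priority.

Mariko 1/2; Satoshi 1/2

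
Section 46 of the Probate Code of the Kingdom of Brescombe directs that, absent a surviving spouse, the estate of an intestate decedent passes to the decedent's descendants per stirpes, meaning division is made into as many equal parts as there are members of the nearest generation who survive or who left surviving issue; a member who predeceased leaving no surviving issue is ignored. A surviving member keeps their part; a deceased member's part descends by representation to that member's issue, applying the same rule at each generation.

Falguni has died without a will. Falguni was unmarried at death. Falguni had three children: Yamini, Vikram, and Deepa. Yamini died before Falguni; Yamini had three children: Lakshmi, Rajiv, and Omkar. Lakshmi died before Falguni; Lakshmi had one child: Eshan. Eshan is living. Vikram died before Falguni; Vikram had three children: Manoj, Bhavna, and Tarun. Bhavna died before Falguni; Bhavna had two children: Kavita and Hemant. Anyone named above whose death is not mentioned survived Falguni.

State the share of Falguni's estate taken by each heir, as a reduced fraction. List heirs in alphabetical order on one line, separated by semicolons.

Deepa 1/3; Eshan 1/9; Hemant 1/18; Kavita 1/18; Manoj 1/9; Omkar 1/9; Rajiv 1/9; Tarun 1/9

There is no surviving spouse, so the entire estate passes to Falguni's descendants per stirpes.
The estate is divided into 3 equal shares of 1/3 among Yamini, Vikram, Deepa.
Yamini predeceased; the 1/3 allotted to Yamini's branch passes to Yamini's issue by representation.
The 1/3 is divided into 3 equal shares of 1/9 among Lakshmi, Rajiv, Omkar.
Lakshmi predeceased; the 1/9 allotted to Lakshmi's branch passes to Lakshmi's issue by representation.
Eshan is the sole taker at this level and receives the full 1/9.
Rajiv is living and takes 1/9.
Omkar is living and takes 1/9.
Vikram predeceased; the 1/3 allotted to Vikram's branch passes to Vikram's issue by representation.
The 1/3 is divided into 3 equal shares of 1/9 among Manoj, Bhavna, Tarun.
Manoj is living and takes 1/9.
Bhavna predeceased; the 1/9 allotted to Bhavna's branch passes to Bhavna's issue by representation.
The 1/9 is divided into 2 equal shares of 1/18 among Kavita, Hemant.
Kavita is living and takes 1/18.
Hemant is living and takes 1/18.
Tarun is living and takes 1/9.
Deepa is living and takes 1/3.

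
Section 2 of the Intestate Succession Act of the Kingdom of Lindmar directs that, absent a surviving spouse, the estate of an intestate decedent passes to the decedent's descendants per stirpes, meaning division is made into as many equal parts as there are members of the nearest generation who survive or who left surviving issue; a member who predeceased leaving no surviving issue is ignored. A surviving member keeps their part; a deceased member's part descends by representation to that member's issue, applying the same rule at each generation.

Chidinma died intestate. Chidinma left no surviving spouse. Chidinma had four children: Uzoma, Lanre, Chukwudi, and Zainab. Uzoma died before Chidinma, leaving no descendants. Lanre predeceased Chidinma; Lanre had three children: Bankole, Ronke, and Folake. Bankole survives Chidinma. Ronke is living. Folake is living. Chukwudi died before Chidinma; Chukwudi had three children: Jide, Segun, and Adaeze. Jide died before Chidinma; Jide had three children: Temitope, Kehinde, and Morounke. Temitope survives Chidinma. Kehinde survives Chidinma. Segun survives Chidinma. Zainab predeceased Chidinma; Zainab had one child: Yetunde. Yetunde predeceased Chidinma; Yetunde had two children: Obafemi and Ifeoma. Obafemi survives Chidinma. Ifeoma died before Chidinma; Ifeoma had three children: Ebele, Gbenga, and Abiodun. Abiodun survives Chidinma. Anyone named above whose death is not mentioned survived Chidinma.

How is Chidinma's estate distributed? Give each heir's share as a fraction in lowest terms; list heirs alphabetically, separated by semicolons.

There is no surviving spouse, so the entire estate passes to Chidinma's descendants per stirpes.
Uzoma left no surviving issue, so that branch lapses and is disregarded.
The estate is divided into 3 equal shares of 1/3 among Lanre, Chukwudi, Zainab.
Lanre predeceased; the 1/3 allotted to Lanre's branch passes to Lanre's issue by representation.
The 1/3 is divided into 3 equal shares of 1/9 among Bankole, Ronke, Folake.
Bankole is living and takes 1/9.
Ronke is living and takes 1/9.
Folake is living and takes 1/9.
Chukwudi predeceased; the 1/3 allotted to Chukwudi's branch passes to Chukwudi's issue by representation.
The 1/3 is divided into 3 equal shares of 1/9 among Jide, Segun, Adaeze.
Jide predeceased; the 1/9 allotted to Jide's branch passes to Jide's issue by representation.
The 1/9 is divided into 3 equal shares of 1/27 among Temitope, Kehinde, Morounke.
Temitope is living and takes 1/27.
Kehinde is living and takes 1/27.
Morounke is living and takes 1/27.
Segun is living and takes 1/9.
Adaeze is living and takes 1/9.
Zainab predeceased; the 1/3 allotted to Zainab's branch passes to Zainab's issue by representation.
Yetunde's line is the sole branch at this level, so the full 1/3 passes to Yetunde's issue by representation.
The 1/3 is divided into 2 equal shares of 1/6 among Obafemi, Ifeoma.
Obafemi is living and takes 1/6.
Ifeoma predeceased; the 1/6 allotted to Ifeoma's branch passes to Ifeoma's issue by representation.
The 1/6 is divided into 3 equal shares of 1/18 among Ebele, Gbenga, Abiodun.
Ebele is living and takes 1/18.
Gbenga is living and takes 1/18.
Abiodun is living and takes 1/18.

Abiodun 1/18; Adaeze 1/9; Bankole 1/9; Ebele 1/18; Folake 1/9; Gbenga 1/18; Kehinde 1/27; Morounke 1/27; Obafemi 1/6; Ronke 1/9; Segun 1/9; Temitope 1/27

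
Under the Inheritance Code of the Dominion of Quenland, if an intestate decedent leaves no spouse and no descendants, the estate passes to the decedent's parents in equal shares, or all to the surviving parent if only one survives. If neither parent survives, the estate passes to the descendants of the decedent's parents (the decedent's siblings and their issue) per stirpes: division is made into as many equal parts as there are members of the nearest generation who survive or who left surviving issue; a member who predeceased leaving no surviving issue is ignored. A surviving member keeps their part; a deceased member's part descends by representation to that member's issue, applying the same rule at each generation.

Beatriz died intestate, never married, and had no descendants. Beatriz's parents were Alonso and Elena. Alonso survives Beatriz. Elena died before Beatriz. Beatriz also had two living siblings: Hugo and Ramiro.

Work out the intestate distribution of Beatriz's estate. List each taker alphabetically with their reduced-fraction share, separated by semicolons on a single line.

Only one parent, Alonso, survives, so Alonso takes the entire estate. The siblings take nothing because a surviving parent has priority.

Alonso 1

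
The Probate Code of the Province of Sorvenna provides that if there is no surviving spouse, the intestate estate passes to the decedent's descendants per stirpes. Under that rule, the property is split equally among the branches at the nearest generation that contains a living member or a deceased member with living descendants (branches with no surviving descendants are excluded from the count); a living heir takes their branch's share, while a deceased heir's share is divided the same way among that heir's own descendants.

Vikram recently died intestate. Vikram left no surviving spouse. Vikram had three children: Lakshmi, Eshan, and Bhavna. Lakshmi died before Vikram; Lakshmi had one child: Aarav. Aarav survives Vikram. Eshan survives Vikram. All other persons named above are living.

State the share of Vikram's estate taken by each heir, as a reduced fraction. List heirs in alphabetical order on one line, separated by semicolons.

There is no surviving spouse, so the entire estate passes to Vikram's descendants per stirpes.
The estate is divided into 3 equal shares of 1/3 among Lakshmi, Eshan, Bhavna.
Lakshmi predeceased; the 1/3 allotted to Lakshmi's branch passes to Lakshmi's issue by representation.
Aarav is the sole taker at this level and receives the full 1/3.
Eshan is living and takes 1/3.
Bhavna is living and takes 1/3.

Aarav 1/3; Bhavna 1/3; Eshan 1/3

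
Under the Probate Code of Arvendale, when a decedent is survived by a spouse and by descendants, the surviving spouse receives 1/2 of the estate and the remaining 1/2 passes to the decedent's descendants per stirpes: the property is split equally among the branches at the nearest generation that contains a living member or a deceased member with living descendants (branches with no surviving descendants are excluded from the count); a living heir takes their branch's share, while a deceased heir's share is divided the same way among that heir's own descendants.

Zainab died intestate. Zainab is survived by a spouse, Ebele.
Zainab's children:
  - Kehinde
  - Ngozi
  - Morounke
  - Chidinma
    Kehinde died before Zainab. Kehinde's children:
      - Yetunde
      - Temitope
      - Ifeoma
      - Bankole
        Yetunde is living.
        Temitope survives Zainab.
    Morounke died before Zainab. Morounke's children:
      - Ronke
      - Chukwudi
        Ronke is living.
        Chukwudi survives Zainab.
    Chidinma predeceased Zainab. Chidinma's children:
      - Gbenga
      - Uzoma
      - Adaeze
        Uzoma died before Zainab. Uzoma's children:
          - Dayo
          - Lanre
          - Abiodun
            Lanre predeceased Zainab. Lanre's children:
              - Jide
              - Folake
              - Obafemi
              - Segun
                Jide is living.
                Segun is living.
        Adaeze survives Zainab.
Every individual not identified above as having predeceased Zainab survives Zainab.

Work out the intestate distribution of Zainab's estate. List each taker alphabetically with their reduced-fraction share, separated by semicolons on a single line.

Ebele, as surviving spouse, takes 1/2.
The remaining 1/2 passes to Zainab's descendants per stirpes.
The 1/2 is divided into 4 equal shares of 1/8 among Kehinde, Ngozi, Morounke, Chidinma.
Kehinde predeceased; the 1/8 allotted to Kehinde's branch passes to Kehinde's issue by representation.
The 1/8 is divided into 4 equal shares of 1/32 among Yetunde, Temitope, Ifeoma, Bankole.
Yetunde is living and takes 1/32.
Temitope is living and takes 1/32.
Ifeoma is living and takes 1/32.
Bankole is living and takes 1/32.
Ngozi is living and takes 1/8.
Morounke predeceased; the 1/8 allotted to Morounke's branch passes to Morounke's issue by representation.
The 1/8 is divided into 2 equal shares of 1/16 among Ronke, Chukwudi.
Ronke is living and takes 1/16.
Chukwudi is living and takes 1/16.
Chidinma predeceased; the 1/8 allotted to Chidinma's branch passes to Chidinma's issue by representation.
The 1/8 is divided into 3 equal shares of 1/24 among Gbenga, Uzoma, Adaeze.
Gbenga is living and takes 1/24.
Uzoma predeceased; the 1/24 allotted to Uzoma's branch passes to Uzoma's issue by representation.
The 1/24 is divided into 3 equal shares of 1/72 among Dayo, Lanre, Abiodun.
Dayo is living and takes 1/72.
Lanre predeceased; the 1/72 allotted to Lanre's branch passes to Lanre's issue by representation.
The 1/72 is divided into 4 equal shares of 1/288 among Jide, Folake, Obafemi, Segun.
Jide is living and takes 1/288.
Folake is living and takes 1/288.
Obafemi is living and takes 1/288.
Segun is living and takes 1/288.
Abiodun is living and takes 1/72.
Adaeze is living and takes 1/24.

Abiodun 1/72; Adaeze 1/24; Bankole 1/32; Chukwudi 1/16; Dayo 1/72; Ebele 1/2; Folake 1/288; Gbenga 1/24; Ifeoma 1/32; Jide 1/288; Ngozi 1/8; Obafemi 1/288; Ronke 1/16; Segun 1/288; Temitope 1/32; Yetunde 1/32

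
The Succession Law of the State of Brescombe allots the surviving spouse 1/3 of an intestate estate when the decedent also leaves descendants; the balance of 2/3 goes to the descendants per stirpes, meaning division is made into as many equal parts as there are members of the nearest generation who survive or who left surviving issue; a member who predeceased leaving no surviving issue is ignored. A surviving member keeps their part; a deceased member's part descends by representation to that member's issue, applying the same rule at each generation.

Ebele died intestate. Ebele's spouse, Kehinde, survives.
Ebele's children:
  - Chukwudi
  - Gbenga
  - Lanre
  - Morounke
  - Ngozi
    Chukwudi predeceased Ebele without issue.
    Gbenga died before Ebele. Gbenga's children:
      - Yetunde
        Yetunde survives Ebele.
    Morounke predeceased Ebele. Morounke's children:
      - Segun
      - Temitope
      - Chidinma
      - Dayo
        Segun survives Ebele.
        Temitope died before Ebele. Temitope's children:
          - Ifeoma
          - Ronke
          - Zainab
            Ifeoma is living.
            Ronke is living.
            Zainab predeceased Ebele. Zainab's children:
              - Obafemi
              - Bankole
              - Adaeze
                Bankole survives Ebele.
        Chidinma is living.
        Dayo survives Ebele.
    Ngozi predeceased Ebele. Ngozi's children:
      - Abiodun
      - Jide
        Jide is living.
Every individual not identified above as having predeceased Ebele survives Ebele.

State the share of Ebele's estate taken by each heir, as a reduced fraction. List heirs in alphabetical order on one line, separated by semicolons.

Abiodun 1/12; Adaeze 1/216; Bankole 1/216; Chidinma 1/24; Dayo 1/24; Ifeoma 1/72; Jide 1/12; Kehinde 1/3; Lanre 1/6; Obafemi 1/216; Ronke 1/72; Segun 1/24; Yetunde 1/6

Kehinde, as surviving spouse, takes 1/3.
The remaining 2/3 passes to Ebele's descendants per stirpes.
Chukwudi left no surviving issue, so that branch lapses and is disregarded.
The 2/3 is divided into 4 equal shares of 1/6 among Gbenga, Lanre, Morounke, Ngozi.
Gbenga predeceased; the 1/6 allotted to Gbenga's branch passes to Gbenga's issue by representation.
Yetunde is the sole taker at this level and receives the full 1/6.
Lanre is living and takes 1/6.
Morounke predeceased; the 1/6 allotted to Morounke's branch passes to Morounke's issue by representation.
The 1/6 is divided into 4 equal shares of 1/24 among Segun, Temitope, Chidinma, Dayo.
Segun is living and takes 1/24.
Temitope predeceased; the 1/24 allotted to Temitope's branch passes to Temitope's issue by representation.
The 1/24 is divided into 3 equal shares of 1/72 among Ifeoma, Ronke, Zainab.
Ifeoma is living and takes 1/72.
Ronke is living and takes 1/72.
Zainab predeceased; the 1/72 allotted to Zainab's branch passes to Zainab's issue by representation.
The 1/72 is divided into 3 equal shares of 1/216 among Obafemi, Bankole, Adaeze.
Obafemi is living and takes 1/216.
Bankole is living and takes 1/216.
Adaeze is living and takes 1/216.
Chidinma is living and takes 1/24.
Dayo is living and takes 1/24.
Ngozi predeceased; the 1/6 allotted to Ngozi's branch passes to Ngozi's issue by representation.
The 1/6 is divided into 2 equal shares of 1/12 among Abiodun, Jide.
Abiodun is living and takes 1/12.
Jide is living and takes 1/12.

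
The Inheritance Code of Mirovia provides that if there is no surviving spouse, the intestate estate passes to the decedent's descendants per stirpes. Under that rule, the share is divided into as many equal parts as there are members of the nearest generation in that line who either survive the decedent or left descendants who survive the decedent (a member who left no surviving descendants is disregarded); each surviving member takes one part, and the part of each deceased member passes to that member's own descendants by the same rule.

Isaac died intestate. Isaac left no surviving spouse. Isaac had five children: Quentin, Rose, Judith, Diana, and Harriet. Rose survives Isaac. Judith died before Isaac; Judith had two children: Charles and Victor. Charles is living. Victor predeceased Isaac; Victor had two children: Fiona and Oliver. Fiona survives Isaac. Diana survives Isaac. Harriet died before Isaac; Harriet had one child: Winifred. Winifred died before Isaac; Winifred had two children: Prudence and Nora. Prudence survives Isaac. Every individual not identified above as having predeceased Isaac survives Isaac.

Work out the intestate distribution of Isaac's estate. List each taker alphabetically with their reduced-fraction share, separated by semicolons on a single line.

Charles 1/10; Diana 1/5; Fiona 1/20; Nora 1/10; Oliver 1/20; Prudence 1/10; Quentin 1/5; Rose 1/5

There is no surviving spouse, so the entire estate passes to Isaac's descendants per stirpes.
The estate is divided into 5 equal shares of 1/5 among Quentin, Rose, Judith, Diana, Harriet.
Quentin is living and takes 1/5.
Rose is living and takes 1/5.
Judith predeceased; the 1/5 allotted to Judith's branch passes to Judith's issue by representation.
The 1/5 is divided into 2 equal shares of 1/10 among Charles, Victor.
Charles is living and takes 1/10.
Victor predeceased; the 1/10 allotted to Victor's branch passes to Victor's issue by representation.
The 1/10 is divided into 2 equal shares of 1/20 among Fiona, Oliver.
Fiona is living and takes 1/20.
Oliver is living and takes 1/20.
Diana is living and takes 1/5.
Harriet predeceased; the 1/5 allotted to Harriet's branch passes to Harriet's issue by representation.
Winifred's line is the sole branch at this level, so the full 1/5 passes to Winifred's issue by representation.
The 1/5 is divided into 2 equal shares of 1/10 among Prudence, Nora.
Prudence is living and takes 1/10.
Nora is living and takes 1/10.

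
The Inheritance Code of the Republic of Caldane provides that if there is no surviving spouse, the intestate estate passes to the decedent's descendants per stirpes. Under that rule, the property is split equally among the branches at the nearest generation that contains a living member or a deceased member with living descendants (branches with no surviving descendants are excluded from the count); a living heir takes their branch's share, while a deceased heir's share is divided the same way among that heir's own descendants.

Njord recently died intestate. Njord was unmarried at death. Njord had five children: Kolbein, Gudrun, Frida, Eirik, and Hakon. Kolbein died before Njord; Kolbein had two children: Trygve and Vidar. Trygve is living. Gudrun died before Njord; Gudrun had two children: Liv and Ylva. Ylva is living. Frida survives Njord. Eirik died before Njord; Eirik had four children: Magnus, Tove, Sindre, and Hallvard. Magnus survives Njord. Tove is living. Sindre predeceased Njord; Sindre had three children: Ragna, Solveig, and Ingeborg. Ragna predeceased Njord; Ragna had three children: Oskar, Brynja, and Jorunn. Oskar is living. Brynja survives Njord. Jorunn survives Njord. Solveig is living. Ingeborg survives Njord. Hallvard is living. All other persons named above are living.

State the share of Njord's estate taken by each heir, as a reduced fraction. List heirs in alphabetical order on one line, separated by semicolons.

There is no surviving spouse, so the entire estate passes to Njord's descendants per stirpes.
The estate is divided into 5 equal shares of 1/5 among Kolbein, Gudrun, Frida, Eirik, Hakon.
Kolbein predeceased; the 1/5 allotted to Kolbein's branch passes to Kolbein's issue by representation.
The 1/5 is divided into 2 equal shares of 1/10 among Trygve, Vidar.
Trygve is living and takes 1/10.
Vidar is living and takes 1/10.
Gudrun predeceased; the 1/5 allotted to Gudrun's branch passes to Gudrun's issue by representation.
The 1/5 is divided into 2 equal shares of 1/10 among Liv, Ylva.
Liv is living and takes 1/10.
Ylva is living and takes 1/10.
Frida is living and takes 1/5.
Eirik predeceased; the 1/5 allotted to Eirik's branch passes to Eirik's issue by representation.
The 1/5 is divided into 4 equal shares of 1/20 among Magnus, Tove, Sindre, Hallvard.
Magnus is living and takes 1/20.
Tove is living and takes 1/20.
Sindre predeceased; the 1/20 allotted to Sindre's branch passes to Sindre's issue by representation.
The 1/20 is divided into 3 equal shares of 1/60 among Ragna, Solveig, Ingeborg.
Ragna predeceased; the 1/60 allotted to Ragna's branch passes to Ragna's issue by representation.
The 1/60 is divided into 3 equal shares of 1/180 among Oskar, Brynja, Jorunn.
Oskar is living and takes 1/180.
Brynja is living and takes 1/180.
Jorunn is living and takes 1/180.
Solveig is living and takes 1/60.
Ingeborg is living and takes 1/60.
Hallvard is living and takes 1/20.
Hakon is living and takes 1/5.

Brynja 1/180; Frida 1/5; Hakon 1/5; Hallvard 1/20; Ingeborg 1/60; Jorunn 1/180; Liv 1/10; Magnus 1/20; Oskar 1/180; Solveig 1/60; Tove 1/20; Trygve 1/10; Vidar 1/10; Ylva 1/10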